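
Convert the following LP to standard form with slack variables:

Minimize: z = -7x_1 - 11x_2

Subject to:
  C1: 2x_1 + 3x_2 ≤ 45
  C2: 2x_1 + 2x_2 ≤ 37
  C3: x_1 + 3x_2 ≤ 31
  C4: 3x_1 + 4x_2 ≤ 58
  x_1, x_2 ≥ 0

min z = -7x_1 - 11x_2

s.t.
  2x_1 + 3x_2 + s1 = 45
  2x_1 + 2x_2 + s2 = 37
  x_1 + 3x_2 + s3 = 31
  3x_1 + 4x_2 + s4 = 58
  x_1, x_2, s1, s2, s3, s4 ≥ 0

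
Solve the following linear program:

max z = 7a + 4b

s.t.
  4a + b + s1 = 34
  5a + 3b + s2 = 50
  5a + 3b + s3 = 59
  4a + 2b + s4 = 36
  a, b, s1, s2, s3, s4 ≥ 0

Evaluate the objective at each vertex of the feasible region:
  z(0, 0) = 0
  z(8.5, 0) = 59.5
  z(8, 2) = 64
  z(4, 10) = 68  ←
  z(0, 16.67) = 66.67
The maximum is at a = 4, b = 10.

a = 4, b = 10, z = 68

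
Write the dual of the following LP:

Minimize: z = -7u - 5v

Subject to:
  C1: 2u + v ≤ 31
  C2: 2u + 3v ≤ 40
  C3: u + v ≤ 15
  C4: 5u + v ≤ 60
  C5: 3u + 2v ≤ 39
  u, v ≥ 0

Primal min cᵀx s.t. Ax ≤ b, x ≥ 0  →  Dual max −bᵀy s.t. Aᵀy ≥ −c, y ≥ 0.

Maximize: z = -31y1 - 40y2 - 15y3 - 60y4 - 39y5

Subject to:
  2y1 + 2y2 + y3 + 5y4 + 3y5 ≥ 7
  y1 + 3y2 + y3 + y4 + 2y5 ≥ 5
  y1, y2, y3, y4, y5 ≥ 0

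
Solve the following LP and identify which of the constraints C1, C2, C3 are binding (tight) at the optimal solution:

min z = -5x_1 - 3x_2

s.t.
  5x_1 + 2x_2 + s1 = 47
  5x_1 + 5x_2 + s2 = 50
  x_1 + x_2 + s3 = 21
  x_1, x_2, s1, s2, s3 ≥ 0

At x_1 = 9, x_2 = 1, compute slack b - a·x for each constraint:
  C1: 47 − 47 = 0  (binding)
  C2: 50 − 50 = 0  (binding)
  C3: 21 − 10 = 11  (slack)

Optimal: x_1 = 9, x_2 = 1
Binding: C1, C2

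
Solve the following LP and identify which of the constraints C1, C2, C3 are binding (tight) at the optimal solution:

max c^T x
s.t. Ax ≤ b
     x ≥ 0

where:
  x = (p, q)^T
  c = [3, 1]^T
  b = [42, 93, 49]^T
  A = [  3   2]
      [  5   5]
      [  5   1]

At p = 8, q = 9, compute slack b - a·x for each constraint:
  C1: 42 − 42 = 0  (binding)
  C2: 93 − 85 = 8  (slack)
  C3: 49 − 49 = 0  (binding)

Optimal: p = 8, q = 9
Binding: C1, C3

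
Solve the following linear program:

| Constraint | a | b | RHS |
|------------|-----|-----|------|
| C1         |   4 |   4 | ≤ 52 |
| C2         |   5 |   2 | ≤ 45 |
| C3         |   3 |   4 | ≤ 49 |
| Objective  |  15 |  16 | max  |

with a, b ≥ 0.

Evaluate the objective at each vertex of the feasible region:
  z(0, 0) = 0
  z(9, 0) = 135
  z(6.333, 6.667) = 201.7
  z(3, 10) = 205  ←
  z(0, 12.25) = 196
The maximum is at a = 3, b = 10.

a = 3, b = 10, z = 205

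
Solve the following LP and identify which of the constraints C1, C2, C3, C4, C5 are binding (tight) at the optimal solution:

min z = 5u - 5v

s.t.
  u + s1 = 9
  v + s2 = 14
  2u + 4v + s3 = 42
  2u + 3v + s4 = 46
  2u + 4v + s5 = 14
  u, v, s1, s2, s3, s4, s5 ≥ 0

At u = 0, v = 3.5, compute slack b - a·x for each constraint:
  C1: 9 − 0 = 9  (slack)
  C2: 14 − 3.5 = 10.5  (slack)
  C3: 42 − 14 = 28  (slack)
  C4: 46 − 10.5 = 35.5  (slack)
  C5: 14 − 14 = 0  (binding)

Optimal: u = 0, v = 3.5
Binding: C5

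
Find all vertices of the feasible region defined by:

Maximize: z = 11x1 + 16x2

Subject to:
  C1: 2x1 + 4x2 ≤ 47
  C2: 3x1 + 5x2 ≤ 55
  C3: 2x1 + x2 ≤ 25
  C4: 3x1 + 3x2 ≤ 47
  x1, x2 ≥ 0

(0, 0), (12.5, 0), (10, 5), (0, 11)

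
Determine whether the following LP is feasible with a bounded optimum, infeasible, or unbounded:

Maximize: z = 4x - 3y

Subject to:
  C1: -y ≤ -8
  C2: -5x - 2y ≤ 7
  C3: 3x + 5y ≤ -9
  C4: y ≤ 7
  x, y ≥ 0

Infeasible (no feasible solution exists)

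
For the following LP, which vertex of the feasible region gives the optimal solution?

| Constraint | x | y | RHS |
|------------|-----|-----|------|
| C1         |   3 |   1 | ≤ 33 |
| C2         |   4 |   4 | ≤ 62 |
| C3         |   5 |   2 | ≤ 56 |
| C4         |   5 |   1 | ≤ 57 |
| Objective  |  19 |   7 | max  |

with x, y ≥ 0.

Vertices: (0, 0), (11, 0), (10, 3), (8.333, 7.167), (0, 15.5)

Evaluate the objective at each vertex of the feasible region:
  z(0, 0) = 0
  z(11, 0) = 209
  z(10, 3) = 211  ←
  z(8.333, 7.167) = 208.5
  z(0, 15.5) = 108.5
The maximum is at x = 10, y = 3.

(10, 3)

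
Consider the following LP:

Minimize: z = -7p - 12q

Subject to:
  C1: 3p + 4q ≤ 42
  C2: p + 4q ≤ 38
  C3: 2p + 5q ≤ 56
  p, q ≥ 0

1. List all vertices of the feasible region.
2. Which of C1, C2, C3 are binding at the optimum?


1. (0, 0), (14, 0), (2, 9), (0, 9.5)
2. C1, C2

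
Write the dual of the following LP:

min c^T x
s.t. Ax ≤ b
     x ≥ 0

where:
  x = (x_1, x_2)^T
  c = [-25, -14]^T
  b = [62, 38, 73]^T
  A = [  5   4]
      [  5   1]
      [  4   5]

Primal min cᵀx s.t. Ax ≤ b, x ≥ 0  →  Dual max −bᵀy s.t. Aᵀy ≥ −c, y ≥ 0.

Maximize: z = -62y1 - 38y2 - 73y3

Subject to:
  5y1 + 5y2 + 4y3 ≥ 25
  4y1 + y2 + 5y3 ≥ 14
  y1, y2, y3 ≥ 0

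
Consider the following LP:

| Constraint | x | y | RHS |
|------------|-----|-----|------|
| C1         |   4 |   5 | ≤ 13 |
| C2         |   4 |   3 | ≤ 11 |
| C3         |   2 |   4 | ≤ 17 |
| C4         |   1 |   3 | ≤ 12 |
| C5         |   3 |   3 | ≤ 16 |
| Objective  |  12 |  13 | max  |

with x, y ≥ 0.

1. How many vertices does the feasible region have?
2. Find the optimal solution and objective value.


1. 4
2. x = 2, y = 1, z = 37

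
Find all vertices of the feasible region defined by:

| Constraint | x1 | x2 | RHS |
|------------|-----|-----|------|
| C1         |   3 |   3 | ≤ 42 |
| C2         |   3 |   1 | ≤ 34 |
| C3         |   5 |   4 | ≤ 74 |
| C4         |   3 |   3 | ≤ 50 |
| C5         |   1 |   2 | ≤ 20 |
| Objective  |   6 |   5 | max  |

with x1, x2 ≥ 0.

(0, 0), (11.33, 0), (10, 4), (8, 6), (0, 10)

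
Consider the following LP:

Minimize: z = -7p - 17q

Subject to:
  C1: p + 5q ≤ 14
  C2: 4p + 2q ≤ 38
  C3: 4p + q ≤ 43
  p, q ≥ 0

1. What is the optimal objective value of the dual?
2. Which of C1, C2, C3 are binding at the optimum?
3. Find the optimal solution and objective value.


1. -80
2. C1, C2
3. p = 9, q = 1, z = -80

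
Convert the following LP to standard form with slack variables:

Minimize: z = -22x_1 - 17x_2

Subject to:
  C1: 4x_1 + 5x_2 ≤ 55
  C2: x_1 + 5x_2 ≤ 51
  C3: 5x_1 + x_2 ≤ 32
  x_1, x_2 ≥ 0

min z = -22x_1 - 17x_2

s.t.
  4x_1 + 5x_2 + s1 = 55
  x_1 + 5x_2 + s2 = 51
  5x_1 + x_2 + s3 = 32
  x_1, x_2, s1, s2, s3 ≥ 0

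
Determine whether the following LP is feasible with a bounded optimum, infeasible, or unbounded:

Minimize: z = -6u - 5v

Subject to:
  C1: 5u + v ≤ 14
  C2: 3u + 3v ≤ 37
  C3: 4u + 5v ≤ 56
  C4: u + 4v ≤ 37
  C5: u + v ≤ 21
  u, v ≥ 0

Feasible with a bounded optimal solution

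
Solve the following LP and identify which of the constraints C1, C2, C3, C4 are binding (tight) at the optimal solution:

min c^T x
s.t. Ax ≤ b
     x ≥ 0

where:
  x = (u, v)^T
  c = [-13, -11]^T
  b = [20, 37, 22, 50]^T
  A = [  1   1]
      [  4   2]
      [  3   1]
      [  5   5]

At u = 6, v = 4, compute slack b - a·x for each constraint:
  C1: 20 − 10 = 10  (slack)
  C2: 37 − 32 = 5  (slack)
  C3: 22 − 22 = 0  (binding)
  C4: 50 − 50 = 0  (binding)

Optimal: u = 6, v = 4
Binding: C3, C4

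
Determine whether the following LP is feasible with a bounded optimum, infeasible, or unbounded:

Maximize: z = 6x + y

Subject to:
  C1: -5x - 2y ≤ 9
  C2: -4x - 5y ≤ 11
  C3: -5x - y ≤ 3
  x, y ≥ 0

Unbounded (objective can increase without bound)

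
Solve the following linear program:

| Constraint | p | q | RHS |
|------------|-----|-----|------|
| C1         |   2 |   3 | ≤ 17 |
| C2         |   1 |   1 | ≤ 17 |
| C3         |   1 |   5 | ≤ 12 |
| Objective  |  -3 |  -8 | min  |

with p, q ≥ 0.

Evaluate the objective at each vertex of the feasible region:
  z(0, 0) = 0
  z(8.5, 0) = -25.5
  z(7, 1) = -29  ←
  z(0, 2.4) = -19.2
The minimum is at p = 7, q = 1.

p = 7, q = 1, z = -29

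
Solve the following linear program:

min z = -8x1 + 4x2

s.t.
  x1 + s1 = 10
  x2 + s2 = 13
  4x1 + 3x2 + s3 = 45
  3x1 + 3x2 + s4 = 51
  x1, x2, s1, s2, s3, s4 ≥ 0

Evaluate the objective at each vertex of the feasible region:
  z(0, 0) = 0
  z(10, 0) = -80  ←
  z(10, 1.667) = -73.33
  z(1.5, 13) = 40
  z(0, 13) = 52
The minimum is at x1 = 10, x2 = 0.

x1 = 10, x2 = 0, z = -80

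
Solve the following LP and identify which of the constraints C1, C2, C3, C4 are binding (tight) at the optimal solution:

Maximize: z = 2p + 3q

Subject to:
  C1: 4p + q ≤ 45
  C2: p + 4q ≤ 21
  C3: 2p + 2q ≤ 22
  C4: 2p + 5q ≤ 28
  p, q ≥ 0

At p = 9, q = 2, compute slack b - a·x for each constraint:
  C1: 45 − 38 = 7  (slack)
  C2: 21 − 17 = 4  (slack)
  C3: 22 − 22 = 0  (binding)
  C4: 28 − 28 = 0  (binding)

Optimal: p = 9, q = 2
Binding: C3, C4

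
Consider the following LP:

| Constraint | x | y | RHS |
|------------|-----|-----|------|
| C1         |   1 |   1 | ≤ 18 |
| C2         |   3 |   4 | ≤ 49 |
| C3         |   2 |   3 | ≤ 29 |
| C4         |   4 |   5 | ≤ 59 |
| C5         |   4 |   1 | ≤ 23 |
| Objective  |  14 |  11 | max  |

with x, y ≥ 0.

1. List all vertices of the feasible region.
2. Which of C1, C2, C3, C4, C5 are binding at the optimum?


1. (0, 0), (5.75, 0), (4, 7), (0, 9.667)
2. C3, C5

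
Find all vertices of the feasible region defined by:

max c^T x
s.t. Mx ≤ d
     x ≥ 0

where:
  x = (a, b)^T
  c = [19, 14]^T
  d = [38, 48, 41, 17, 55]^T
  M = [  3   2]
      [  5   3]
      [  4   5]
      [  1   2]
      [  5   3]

(0, 0), (9.6, 0), (9, 1), (0, 8.2)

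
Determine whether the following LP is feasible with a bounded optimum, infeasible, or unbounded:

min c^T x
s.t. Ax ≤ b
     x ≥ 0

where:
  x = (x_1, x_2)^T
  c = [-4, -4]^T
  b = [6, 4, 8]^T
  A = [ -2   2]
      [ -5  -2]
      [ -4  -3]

Unbounded (objective can decrease without bound)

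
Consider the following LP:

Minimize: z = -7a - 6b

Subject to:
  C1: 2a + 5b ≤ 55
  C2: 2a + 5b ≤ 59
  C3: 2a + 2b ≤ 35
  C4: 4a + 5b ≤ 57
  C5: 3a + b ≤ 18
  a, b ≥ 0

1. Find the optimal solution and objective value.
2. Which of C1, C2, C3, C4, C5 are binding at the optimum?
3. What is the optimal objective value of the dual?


1. a = 3, b = 9, z = -75
2. C4, C5
3. -75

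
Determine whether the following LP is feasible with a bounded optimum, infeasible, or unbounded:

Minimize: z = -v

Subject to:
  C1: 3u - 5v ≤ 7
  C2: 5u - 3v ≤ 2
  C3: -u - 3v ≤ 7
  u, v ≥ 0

Unbounded (objective can decrease without bound)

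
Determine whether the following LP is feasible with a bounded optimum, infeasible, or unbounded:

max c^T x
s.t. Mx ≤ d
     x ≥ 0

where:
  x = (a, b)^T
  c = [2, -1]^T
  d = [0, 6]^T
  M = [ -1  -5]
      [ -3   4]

Unbounded (objective can increase without bound)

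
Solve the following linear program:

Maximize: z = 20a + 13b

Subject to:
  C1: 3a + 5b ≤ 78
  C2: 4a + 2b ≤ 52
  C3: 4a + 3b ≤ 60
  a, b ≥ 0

Evaluate the objective at each vertex of the feasible region:
  z(0, 0) = 0
  z(13, 0) = 260
  z(9, 8) = 284  ←
  z(6, 12) = 276
  z(0, 15.6) = 202.8
The maximum is at a = 9, b = 8.

a = 9, b = 8, z = 284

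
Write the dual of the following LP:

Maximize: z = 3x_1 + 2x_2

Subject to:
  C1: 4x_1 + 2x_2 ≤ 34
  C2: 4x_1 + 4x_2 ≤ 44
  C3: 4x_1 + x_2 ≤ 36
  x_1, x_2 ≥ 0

Primal max cᵀx s.t. Ax ≤ b, x ≥ 0  →  Dual min bᵀy s.t. Aᵀy ≥ c, y ≥ 0.

Minimize: z = 34y1 + 44y2 + 36y3

Subject to:
  4y1 + 4y2 + 4y3 ≥ 3
  2y1 + 4y2 + y3 ≥ 2
  y1, y2, y3 ≥ 0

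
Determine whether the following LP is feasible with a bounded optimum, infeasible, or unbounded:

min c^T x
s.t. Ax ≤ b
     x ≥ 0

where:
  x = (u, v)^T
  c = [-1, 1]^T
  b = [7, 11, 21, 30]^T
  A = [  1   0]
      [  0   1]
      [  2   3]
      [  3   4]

Feasible with a bounded optimal solution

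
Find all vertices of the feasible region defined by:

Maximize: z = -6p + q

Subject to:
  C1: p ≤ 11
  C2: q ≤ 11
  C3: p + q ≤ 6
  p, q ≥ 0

(0, 0), (6, 0), (0, 6)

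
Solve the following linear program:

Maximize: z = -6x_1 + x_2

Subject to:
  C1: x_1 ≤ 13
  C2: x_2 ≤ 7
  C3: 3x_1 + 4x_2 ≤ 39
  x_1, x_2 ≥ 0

Evaluate the objective at each vertex of the feasible region:
  z(0, 0) = 0
  z(13, 0) = -78
  z(3.667, 7) = -15
  z(0, 7) = 7  ←
The maximum is at x_1 = 0, x_2 = 7.

x_1 = 0, x_2 = 7, z = 7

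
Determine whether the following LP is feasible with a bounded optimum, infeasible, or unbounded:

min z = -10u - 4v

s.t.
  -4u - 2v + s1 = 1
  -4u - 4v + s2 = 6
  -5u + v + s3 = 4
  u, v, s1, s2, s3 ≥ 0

Unbounded (objective can decrease without bound)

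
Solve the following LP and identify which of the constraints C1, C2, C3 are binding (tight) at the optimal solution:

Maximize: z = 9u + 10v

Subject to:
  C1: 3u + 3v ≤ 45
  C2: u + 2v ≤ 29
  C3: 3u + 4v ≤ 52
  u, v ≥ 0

At u = 8, v = 7, compute slack b - a·x for each constraint:
  C1: 45 − 45 = 0  (binding)
  C2: 29 − 22 = 7  (slack)
  C3: 52 − 52 = 0  (binding)

Optimal: u = 8, v = 7
Binding: C1, C3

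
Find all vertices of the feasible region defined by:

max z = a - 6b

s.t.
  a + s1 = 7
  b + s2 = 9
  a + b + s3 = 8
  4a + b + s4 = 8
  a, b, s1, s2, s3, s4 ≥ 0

(0, 0), (2, 0), (0, 8)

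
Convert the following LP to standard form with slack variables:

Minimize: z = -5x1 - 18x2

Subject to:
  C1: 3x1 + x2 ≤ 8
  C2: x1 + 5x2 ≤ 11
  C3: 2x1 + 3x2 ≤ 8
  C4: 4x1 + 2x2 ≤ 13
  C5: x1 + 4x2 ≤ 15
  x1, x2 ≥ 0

min z = -5x1 - 18x2

s.t.
  3x1 + x2 + s1 = 8
  x1 + 5x2 + s2 = 11
  2x1 + 3x2 + s3 = 8
  4x1 + 2x2 + s4 = 13
  x1 + 4x2 + s5 = 15
  x1, x2, s1, s2, s3, s4, s5 ≥ 0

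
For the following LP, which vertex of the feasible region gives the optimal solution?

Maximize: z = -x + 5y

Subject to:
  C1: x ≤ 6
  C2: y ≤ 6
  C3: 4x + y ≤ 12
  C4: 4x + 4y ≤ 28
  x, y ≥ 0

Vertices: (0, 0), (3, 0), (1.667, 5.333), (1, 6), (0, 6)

Evaluate the objective at each vertex of the feasible region:
  z(0, 0) = 0
  z(3, 0) = -3
  z(1.667, 5.333) = 25
  z(1, 6) = 29
  z(0, 6) = 30  ←
The maximum is at x = 0, y = 6.

(0, 6)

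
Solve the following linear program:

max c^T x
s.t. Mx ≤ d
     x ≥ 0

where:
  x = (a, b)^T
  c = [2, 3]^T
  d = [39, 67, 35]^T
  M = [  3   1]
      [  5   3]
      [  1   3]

Evaluate the objective at each vertex of the feasible region:
  z(0, 0) = 0
  z(13, 0) = 26
  z(12.5, 1.5) = 29.5
  z(8, 9) = 43  ←
  z(0, 11.67) = 35
The maximum is at a = 8, b = 9.

a = 8, b = 9, z = 43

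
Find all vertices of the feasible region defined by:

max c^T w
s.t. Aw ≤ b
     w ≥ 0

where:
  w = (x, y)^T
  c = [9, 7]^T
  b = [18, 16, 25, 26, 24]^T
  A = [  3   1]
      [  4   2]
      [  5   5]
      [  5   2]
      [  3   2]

(0, 0), (4, 0), (3, 2), (0, 5)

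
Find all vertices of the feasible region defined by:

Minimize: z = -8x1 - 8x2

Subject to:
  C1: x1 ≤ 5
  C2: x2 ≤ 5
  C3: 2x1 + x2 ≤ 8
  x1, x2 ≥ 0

(0, 0), (4, 0), (1.5, 5), (0, 5)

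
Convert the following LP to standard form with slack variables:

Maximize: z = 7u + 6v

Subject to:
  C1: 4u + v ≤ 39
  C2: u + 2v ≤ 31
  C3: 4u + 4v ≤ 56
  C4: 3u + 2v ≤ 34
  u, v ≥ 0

max z = 7u + 6v

s.t.
  4u + v + s1 = 39
  u + 2v + s2 = 31
  4u + 4v + s3 = 56
  3u + 2v + s4 = 34
  u, v, s1, s2, s3, s4 ≥ 0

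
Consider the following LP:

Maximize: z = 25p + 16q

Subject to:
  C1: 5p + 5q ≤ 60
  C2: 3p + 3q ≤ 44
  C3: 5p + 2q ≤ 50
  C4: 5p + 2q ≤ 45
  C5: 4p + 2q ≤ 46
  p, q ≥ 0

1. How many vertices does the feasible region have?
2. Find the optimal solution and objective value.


1. 4
2. p = 7, q = 5, z = 255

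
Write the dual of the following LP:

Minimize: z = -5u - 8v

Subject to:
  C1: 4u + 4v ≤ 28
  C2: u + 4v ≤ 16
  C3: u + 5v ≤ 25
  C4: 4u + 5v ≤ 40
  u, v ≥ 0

Primal min cᵀx s.t. Ax ≤ b, x ≥ 0  →  Dual max −bᵀy s.t. Aᵀy ≥ −c, y ≥ 0.

Maximize: z = -28y1 - 16y2 - 25y3 - 40y4

Subject to:
  4y1 + y2 + y3 + 4y4 ≥ 5
  4y1 + 4y2 + 5y3 + 5y4 ≥ 8
  y1, y2, y3, y4 ≥ 0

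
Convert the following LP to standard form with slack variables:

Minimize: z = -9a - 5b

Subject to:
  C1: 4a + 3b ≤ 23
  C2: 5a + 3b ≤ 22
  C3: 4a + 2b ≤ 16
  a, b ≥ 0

min z = -9a - 5b

s.t.
  4a + 3b + s1 = 23
  5a + 3b + s2 = 22
  4a + 2b + s3 = 16
  a, b, s1, s2, s3 ≥ 0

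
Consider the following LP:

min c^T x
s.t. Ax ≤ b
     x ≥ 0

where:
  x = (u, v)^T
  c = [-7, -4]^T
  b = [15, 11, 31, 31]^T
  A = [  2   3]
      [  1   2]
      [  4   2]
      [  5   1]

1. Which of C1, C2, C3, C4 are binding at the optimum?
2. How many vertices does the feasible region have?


1. C1, C4
2. 4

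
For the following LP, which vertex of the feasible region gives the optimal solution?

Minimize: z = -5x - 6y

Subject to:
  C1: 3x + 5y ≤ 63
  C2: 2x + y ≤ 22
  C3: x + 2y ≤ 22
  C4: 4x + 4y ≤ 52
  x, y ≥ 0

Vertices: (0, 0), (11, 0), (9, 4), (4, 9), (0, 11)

Evaluate the objective at each vertex of the feasible region:
  z(0, 0) = 0
  z(11, 0) = -55
  z(9, 4) = -69
  z(4, 9) = -74  ←
  z(0, 11) = -66
The minimum is at x = 4, y = 9.

(4, 9)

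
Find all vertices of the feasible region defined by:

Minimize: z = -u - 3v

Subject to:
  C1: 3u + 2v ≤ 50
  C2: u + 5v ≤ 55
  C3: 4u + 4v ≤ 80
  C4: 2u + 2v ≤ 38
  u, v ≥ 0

(0, 0), (16.67, 0), (12, 7), (10, 9), (0, 11)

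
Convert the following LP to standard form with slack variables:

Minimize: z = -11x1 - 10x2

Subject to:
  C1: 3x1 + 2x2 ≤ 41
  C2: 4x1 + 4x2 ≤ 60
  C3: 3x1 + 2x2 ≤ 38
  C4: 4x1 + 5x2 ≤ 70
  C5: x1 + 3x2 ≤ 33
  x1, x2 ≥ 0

min z = -11x1 - 10x2

s.t.
  3x1 + 2x2 + s1 = 41
  4x1 + 4x2 + s2 = 60
  3x1 + 2x2 + s3 = 38
  4x1 + 5x2 + s4 = 70
  x1 + 3x2 + s5 = 33
  x1, x2, s1, s2, s3, s4, s5 ≥ 0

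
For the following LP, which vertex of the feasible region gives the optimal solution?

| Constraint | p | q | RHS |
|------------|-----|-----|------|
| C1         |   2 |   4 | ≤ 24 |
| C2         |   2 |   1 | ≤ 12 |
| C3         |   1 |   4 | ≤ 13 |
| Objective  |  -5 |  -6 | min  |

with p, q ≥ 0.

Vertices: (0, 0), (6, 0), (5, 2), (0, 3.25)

Evaluate the objective at each vertex of the feasible region:
  z(0, 0) = 0
  z(6, 0) = -30
  z(5, 2) = -37  ←
  z(0, 3.25) = -19.5
The minimum is at p = 5, q = 2.

(5, 2)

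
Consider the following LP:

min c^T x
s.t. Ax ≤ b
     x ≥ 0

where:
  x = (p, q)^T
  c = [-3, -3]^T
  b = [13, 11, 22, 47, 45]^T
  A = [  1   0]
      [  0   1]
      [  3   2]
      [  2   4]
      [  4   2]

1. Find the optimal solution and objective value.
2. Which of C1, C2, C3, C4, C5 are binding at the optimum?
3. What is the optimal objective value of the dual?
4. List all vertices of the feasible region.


1. p = 0, q = 11, z = -33
2. C2, C3
3. -33
4. (0, 0), (7.333, 0), (0, 11)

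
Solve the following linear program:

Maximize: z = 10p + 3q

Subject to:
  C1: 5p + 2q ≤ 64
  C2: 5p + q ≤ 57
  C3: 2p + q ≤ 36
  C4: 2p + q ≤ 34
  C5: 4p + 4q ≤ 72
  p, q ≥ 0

Evaluate the objective at each vertex of the feasible region:
  z(0, 0) = 0
  z(11.4, 0) = 114
  z(10, 7) = 121  ←
  z(9.333, 8.667) = 119.3
  z(0, 18) = 54
The maximum is at p = 10, q = 7.

p = 10, q = 7, z = 121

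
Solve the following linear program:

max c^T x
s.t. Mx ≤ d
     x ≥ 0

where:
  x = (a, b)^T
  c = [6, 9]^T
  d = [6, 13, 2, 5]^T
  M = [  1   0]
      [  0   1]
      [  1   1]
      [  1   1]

Evaluate the objective at each vertex of the feasible region:
  z(0, 0) = 0
  z(2, 0) = 12
  z(0, 2) = 18  ←
The maximum is at a = 0, b = 2.

a = 0, b = 2, z = 18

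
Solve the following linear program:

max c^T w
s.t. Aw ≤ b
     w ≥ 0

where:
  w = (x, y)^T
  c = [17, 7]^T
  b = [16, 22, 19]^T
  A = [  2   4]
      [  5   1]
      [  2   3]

Evaluate the objective at each vertex of the feasible region:
  z(0, 0) = 0
  z(4.4, 0) = 74.8
  z(4, 2) = 82  ←
  z(0, 4) = 28
The maximum is at x = 4, y = 2.

x = 4, y = 2, z = 82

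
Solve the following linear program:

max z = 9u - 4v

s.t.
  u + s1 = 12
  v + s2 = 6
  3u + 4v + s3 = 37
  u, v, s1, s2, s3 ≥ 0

Evaluate the objective at each vertex of the feasible region:
  z(0, 0) = 0
  z(12, 0) = 108  ←
  z(12, 0.25) = 107
  z(4.333, 6) = 15
  z(0, 6) = -24
The maximum is at u = 12, v = 0.

u = 12, v = 0, z = 108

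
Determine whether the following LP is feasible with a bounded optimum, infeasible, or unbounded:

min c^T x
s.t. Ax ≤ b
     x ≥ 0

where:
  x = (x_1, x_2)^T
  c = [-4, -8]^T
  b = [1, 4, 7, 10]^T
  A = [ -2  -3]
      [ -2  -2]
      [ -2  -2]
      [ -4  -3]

Unbounded (objective can decrease without bound)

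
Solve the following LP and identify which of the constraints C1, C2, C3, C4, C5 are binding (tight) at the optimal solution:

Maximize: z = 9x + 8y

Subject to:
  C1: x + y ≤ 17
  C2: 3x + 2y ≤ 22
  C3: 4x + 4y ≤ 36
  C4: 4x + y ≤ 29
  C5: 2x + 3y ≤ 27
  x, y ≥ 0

At x = 4, y = 5, compute slack b - a·x for each constraint:
  C1: 17 − 9 = 8  (slack)
  C2: 22 − 22 = 0  (binding)
  C3: 36 − 36 = 0  (binding)
  C4: 29 − 21 = 8  (slack)
  C5: 27 − 23 = 4  (slack)

Optimal: x = 4, y = 5
Binding: C2, C3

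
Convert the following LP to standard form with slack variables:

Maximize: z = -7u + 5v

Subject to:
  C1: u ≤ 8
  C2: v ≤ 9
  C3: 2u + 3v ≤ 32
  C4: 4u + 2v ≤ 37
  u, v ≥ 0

max z = -7u + 5v

s.t.
  u + s1 = 8
  v + s2 = 9
  2u + 3v + s3 = 32
  4u + 2v + s4 = 37
  u, v, s1, s2, s3, s4 ≥ 0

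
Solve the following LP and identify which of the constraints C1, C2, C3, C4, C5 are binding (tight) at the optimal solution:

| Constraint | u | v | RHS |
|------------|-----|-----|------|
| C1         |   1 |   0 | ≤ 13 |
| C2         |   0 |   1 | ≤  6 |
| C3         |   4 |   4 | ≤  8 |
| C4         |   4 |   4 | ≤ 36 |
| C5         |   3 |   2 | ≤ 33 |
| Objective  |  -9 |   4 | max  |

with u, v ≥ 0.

At u = 0, v = 2, compute slack b - a·x for each constraint:
  C1: 13 − 0 = 13  (slack)
  C2: 6 − 2 = 4  (slack)
  C3: 8 − 8 = 0  (binding)
  C4: 36 − 8 = 28  (slack)
  C5: 33 − 4 = 29  (slack)

Optimal: u = 0, v = 2
Binding: C3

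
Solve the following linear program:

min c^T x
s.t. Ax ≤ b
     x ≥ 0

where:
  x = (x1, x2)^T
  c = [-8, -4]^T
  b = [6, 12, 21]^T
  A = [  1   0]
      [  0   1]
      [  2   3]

Evaluate the objective at each vertex of the feasible region:
  z(0, 0) = 0
  z(6, 0) = -48
  z(6, 3) = -60  ←
  z(0, 7) = -28
The minimum is at x1 = 6, x2 = 3.

x1 = 6, x2 = 3, z = -60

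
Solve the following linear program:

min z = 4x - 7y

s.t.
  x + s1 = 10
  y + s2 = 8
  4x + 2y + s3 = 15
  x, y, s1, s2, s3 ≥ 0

Evaluate the objective at each vertex of the feasible region:
  z(0, 0) = 0
  z(3.75, 0) = 15
  z(0, 7.5) = -52.5  ←
The minimum is at x = 0, y = 7.5.

x = 0, y = 7.5, z = -52.5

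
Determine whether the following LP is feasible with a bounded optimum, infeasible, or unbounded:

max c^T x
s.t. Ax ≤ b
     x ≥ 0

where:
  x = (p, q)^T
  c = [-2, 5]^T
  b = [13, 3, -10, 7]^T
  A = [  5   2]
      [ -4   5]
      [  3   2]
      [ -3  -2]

Infeasible (no feasible solution exists)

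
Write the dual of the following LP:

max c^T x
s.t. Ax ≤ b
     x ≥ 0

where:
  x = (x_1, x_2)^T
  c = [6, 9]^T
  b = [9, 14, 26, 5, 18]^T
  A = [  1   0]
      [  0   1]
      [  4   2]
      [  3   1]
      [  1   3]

Primal max cᵀx s.t. Ax ≤ b, x ≥ 0  →  Dual min bᵀy s.t. Aᵀy ≥ c, y ≥ 0.

Minimize: z = 9y1 + 14y2 + 26y3 + 5y4 + 18y5

Subject to:
  y1 + 4y3 + 3y4 + y5 ≥ 6
  y2 + 2y3 + y4 + 3y5 ≥ 9
  y1, y2, y3, y4, y5 ≥ 0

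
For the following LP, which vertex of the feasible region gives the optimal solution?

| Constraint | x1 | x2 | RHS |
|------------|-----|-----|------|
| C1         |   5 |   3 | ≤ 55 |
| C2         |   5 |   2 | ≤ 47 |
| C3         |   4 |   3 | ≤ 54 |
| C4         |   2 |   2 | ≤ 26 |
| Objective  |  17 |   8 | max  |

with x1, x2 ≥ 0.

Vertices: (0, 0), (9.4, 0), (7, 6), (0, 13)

Evaluate the objective at each vertex of the feasible region:
  z(0, 0) = 0
  z(9.4, 0) = 159.8
  z(7, 6) = 167  ←
  z(0, 13) = 104
The maximum is at x1 = 7, x2 = 6.

(7, 6)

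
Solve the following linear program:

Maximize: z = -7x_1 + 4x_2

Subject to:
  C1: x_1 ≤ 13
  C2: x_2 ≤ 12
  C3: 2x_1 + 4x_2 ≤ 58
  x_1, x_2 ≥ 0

Evaluate the objective at each vertex of the feasible region:
  z(0, 0) = 0
  z(13, 0) = -91
  z(13, 8) = -59
  z(5, 12) = 13
  z(0, 12) = 48  ←
The maximum is at x_1 = 0, x_2 = 12.

x_1 = 0, x_2 = 12, z = 48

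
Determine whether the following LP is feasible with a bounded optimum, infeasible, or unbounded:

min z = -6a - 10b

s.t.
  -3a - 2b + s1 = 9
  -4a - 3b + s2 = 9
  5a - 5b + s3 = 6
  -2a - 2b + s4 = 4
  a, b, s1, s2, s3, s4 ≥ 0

Unbounded (objective can decrease without bound)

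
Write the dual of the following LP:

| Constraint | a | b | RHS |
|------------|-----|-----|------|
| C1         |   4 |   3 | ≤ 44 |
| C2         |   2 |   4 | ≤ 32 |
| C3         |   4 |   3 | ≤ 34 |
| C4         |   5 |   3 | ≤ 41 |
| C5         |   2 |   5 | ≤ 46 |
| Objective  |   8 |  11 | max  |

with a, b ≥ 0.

Primal max cᵀx s.t. Ax ≤ b, x ≥ 0  →  Dual min bᵀy s.t. Aᵀy ≥ c, y ≥ 0.

Minimize: z = 44y1 + 32y2 + 34y3 + 41y4 + 46y5

Subject to:
  4y1 + 2y2 + 4y3 + 5y4 + 2y5 ≥ 8
  3y1 + 4y2 + 3y3 + 3y4 + 5y5 ≥ 11
  y1, y2, y3, y4, y5 ≥ 0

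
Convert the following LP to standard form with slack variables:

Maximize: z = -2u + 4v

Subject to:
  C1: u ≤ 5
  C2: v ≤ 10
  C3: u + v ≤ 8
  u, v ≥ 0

max z = -2u + 4v

s.t.
  u + s1 = 5
  v + s2 = 10
  u + v + s3 = 8
  u, v, s1, s2, s3 ≥ 0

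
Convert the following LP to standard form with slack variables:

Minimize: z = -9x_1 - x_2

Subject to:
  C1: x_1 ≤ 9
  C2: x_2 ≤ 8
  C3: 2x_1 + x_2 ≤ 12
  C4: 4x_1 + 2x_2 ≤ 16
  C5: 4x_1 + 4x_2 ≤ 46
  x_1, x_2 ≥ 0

min z = -9x_1 - x_2

s.t.
  x_1 + s1 = 9
  x_2 + s2 = 8
  2x_1 + x_2 + s3 = 12
  4x_1 + 2x_2 + s4 = 16
  4x_1 + 4x_2 + s5 = 46
  x_1, x_2, s1, s2, s3, s4, s5 ≥ 0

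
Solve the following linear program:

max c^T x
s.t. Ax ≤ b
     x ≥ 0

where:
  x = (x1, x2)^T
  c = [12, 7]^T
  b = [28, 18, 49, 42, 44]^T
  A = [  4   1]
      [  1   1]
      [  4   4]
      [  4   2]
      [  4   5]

Evaluate the objective at each vertex of the feasible region:
  z(0, 0) = 0
  z(7, 0) = 84
  z(6, 4) = 100  ←
  z(0, 8.8) = 61.6
The maximum is at x1 = 6, x2 = 4.

x1 = 6, x2 = 4, z = 100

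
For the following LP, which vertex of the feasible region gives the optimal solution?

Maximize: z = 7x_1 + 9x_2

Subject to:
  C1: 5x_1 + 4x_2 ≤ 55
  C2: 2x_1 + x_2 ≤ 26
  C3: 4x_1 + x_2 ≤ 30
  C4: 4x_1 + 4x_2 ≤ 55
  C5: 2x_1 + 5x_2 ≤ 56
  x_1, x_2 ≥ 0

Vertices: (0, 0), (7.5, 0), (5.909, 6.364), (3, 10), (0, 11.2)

Evaluate the objective at each vertex of the feasible region:
  z(0, 0) = 0
  z(7.5, 0) = 52.5
  z(5.909, 6.364) = 98.64
  z(3, 10) = 111  ←
  z(0, 11.2) = 100.8
The maximum is at x_1 = 3, x_2 = 10.

(3, 10)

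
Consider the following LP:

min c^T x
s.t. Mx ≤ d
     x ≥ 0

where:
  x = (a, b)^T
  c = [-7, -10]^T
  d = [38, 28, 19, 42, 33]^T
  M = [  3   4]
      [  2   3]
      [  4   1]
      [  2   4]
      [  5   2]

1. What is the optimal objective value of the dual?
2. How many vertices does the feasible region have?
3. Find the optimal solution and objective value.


1. -94
2. 5
3. a = 2, b = 8, z = -94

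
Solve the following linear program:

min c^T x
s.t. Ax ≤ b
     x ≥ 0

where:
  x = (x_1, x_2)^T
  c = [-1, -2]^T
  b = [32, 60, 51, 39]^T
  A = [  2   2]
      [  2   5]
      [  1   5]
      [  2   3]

Evaluate the objective at each vertex of the feasible region:
  z(0, 0) = 0
  z(16, 0) = -16
  z(9, 7) = -23
  z(6, 9) = -24  ←
  z(0, 10.2) = -20.4
The minimum is at x_1 = 6, x_2 = 9.

x_1 = 6, x_2 = 9, z = -24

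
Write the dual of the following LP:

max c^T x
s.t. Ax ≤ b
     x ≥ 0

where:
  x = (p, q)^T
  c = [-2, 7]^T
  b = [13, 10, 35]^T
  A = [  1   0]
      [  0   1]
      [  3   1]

Primal max cᵀx s.t. Ax ≤ b, x ≥ 0  →  Dual min bᵀy s.t. Aᵀy ≥ c, y ≥ 0.

Minimize: z = 13y1 + 10y2 + 35y3

Subject to:
  y1 + 3y3 ≥ -2
  y2 + y3 ≥ 7
  y1, y2, y3 ≥ 0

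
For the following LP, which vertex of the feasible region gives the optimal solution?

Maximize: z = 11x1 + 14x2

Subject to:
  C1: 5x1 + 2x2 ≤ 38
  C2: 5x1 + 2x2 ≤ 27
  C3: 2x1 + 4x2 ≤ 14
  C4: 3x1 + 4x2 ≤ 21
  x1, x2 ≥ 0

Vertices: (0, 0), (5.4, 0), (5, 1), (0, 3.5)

Evaluate the objective at each vertex of the feasible region:
  z(0, 0) = 0
  z(5.4, 0) = 59.4
  z(5, 1) = 69  ←
  z(0, 3.5) = 49
The maximum is at x1 = 5, x2 = 1.

(5, 1)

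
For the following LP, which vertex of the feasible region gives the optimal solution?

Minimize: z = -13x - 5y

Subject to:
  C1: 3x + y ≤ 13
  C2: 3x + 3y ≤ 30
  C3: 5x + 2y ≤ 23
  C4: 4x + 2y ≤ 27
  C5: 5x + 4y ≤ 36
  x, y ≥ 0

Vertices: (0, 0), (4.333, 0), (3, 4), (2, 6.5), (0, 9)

Evaluate the objective at each vertex of the feasible region:
  z(0, 0) = 0
  z(4.333, 0) = -56.33
  z(3, 4) = -59  ←
  z(2, 6.5) = -58.5
  z(0, 9) = -45
The minimum is at x = 3, y = 4.

(3, 4)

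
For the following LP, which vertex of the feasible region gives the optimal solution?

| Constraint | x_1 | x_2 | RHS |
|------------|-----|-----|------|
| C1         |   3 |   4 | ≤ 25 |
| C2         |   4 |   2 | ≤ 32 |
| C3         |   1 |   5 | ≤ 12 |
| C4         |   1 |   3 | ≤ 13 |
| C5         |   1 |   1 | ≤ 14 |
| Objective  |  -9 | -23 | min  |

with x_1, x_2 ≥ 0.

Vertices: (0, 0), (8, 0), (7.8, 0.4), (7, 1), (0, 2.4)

Evaluate the objective at each vertex of the feasible region:
  z(0, 0) = 0
  z(8, 0) = -72
  z(7.8, 0.4) = -79.4
  z(7, 1) = -86  ←
  z(0, 2.4) = -55.2
The minimum is at x_1 = 7, x_2 = 1.

(7, 1)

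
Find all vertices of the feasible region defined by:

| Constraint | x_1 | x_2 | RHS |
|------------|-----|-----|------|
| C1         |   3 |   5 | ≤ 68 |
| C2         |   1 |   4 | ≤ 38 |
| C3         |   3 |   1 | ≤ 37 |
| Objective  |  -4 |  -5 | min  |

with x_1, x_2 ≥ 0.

(0, 0), (12.33, 0), (10, 7), (0, 9.5)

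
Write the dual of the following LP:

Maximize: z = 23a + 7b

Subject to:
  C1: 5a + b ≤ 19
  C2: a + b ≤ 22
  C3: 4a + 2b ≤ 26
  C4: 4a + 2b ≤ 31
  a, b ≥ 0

Primal max cᵀx s.t. Ax ≤ b, x ≥ 0  →  Dual min bᵀy s.t. Aᵀy ≥ c, y ≥ 0.

Minimize: z = 19y1 + 22y2 + 26y3 + 31y4

Subject to:
  5y1 + y2 + 4y3 + 4y4 ≥ 23
  y1 + y2 + 2y3 + 2y4 ≥ 7
  y1, y2, y3, y4 ≥ 0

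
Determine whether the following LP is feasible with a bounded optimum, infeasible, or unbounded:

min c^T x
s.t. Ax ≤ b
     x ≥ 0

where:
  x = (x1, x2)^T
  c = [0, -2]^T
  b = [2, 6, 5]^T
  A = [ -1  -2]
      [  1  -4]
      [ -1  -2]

Unbounded (objective can decrease without bound)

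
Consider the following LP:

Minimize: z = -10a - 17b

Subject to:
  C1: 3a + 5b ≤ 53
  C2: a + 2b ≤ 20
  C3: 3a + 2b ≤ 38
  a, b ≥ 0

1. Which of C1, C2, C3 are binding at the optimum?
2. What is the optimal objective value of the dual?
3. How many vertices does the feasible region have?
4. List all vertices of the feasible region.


1. C1, C2
2. -179
3. 5
4. (0, 0), (12.67, 0), (9.333, 5), (6, 7), (0, 10)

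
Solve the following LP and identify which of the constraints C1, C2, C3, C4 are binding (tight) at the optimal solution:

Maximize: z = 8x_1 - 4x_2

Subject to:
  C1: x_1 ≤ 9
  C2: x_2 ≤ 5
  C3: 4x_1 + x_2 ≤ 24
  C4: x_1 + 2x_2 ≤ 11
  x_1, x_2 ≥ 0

At x_1 = 6, x_2 = 0, compute slack b - a·x for each constraint:
  C1: 9 − 6 = 3  (slack)
  C2: 5 − 0 = 5  (slack)
  C3: 24 − 24 = 0  (binding)
  C4: 11 − 6 = 5  (slack)

Optimal: x_1 = 6, x_2 = 0
Binding: C3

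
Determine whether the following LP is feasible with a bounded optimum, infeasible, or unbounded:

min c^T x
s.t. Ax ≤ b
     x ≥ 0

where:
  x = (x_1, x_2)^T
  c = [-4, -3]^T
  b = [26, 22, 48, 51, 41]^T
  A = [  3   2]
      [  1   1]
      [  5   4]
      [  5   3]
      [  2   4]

Feasible with a bounded optimal solution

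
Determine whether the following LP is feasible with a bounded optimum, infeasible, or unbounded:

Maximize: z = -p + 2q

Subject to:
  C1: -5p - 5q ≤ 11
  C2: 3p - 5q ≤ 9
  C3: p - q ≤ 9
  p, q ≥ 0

Unbounded (objective can increase without bound)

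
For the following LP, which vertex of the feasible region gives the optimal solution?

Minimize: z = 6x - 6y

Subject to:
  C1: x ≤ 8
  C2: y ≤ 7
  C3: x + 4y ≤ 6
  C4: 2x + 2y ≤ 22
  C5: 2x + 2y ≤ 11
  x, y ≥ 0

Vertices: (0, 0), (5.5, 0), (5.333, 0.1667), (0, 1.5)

Evaluate the objective at each vertex of the feasible region:
  z(0, 0) = 0
  z(5.5, 0) = 33
  z(5.333, 0.1667) = 31
  z(0, 1.5) = -9  ←
The minimum is at x = 0, y = 1.5.

(0, 1.5)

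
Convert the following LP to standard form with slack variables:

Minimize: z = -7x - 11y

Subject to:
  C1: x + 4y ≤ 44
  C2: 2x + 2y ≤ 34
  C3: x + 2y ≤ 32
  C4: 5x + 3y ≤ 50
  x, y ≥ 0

min z = -7x - 11y

s.t.
  x + 4y + s1 = 44
  2x + 2y + s2 = 34
  x + 2y + s3 = 32
  5x + 3y + s4 = 50
  x, y, s1, s2, s3, s4 ≥ 0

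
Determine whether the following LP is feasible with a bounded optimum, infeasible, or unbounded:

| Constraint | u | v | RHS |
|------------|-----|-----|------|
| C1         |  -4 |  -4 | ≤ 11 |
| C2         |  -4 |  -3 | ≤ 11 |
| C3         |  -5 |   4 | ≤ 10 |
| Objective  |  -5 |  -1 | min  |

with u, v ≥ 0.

Unbounded (objective can decrease without bound)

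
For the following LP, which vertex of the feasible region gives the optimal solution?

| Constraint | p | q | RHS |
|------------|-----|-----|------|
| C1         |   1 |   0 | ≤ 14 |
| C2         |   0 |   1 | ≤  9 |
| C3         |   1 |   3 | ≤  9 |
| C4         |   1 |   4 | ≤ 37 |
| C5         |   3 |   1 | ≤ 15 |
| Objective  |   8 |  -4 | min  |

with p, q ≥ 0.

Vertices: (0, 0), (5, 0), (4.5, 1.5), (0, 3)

Evaluate the objective at each vertex of the feasible region:
  z(0, 0) = 0
  z(5, 0) = 40
  z(4.5, 1.5) = 30
  z(0, 3) = -12  ←
The minimum is at p = 0, q = 3.

(0, 3)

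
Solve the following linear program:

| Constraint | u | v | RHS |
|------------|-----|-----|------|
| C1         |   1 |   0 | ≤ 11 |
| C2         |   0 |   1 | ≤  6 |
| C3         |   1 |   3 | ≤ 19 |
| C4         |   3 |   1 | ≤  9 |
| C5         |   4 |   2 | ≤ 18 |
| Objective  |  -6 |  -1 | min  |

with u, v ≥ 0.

Evaluate the objective at each vertex of the feasible region:
  z(0, 0) = 0
  z(3, 0) = -18  ←
  z(1, 6) = -12
  z(0, 6) = -6
The minimum is at u = 3, v = 0.

u = 3, v = 0, z = -18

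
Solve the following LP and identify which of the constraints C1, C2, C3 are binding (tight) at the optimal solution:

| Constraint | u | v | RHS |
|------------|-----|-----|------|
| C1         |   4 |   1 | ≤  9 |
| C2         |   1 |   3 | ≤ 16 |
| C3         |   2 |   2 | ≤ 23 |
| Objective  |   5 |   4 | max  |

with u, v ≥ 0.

At u = 1, v = 5, compute slack b - a·x for each constraint:
  C1: 9 − 9 = 0  (binding)
  C2: 16 − 16 = 0  (binding)
  C3: 23 − 12 = 11  (slack)

Optimal: u = 1, v = 5
Binding: C1, C2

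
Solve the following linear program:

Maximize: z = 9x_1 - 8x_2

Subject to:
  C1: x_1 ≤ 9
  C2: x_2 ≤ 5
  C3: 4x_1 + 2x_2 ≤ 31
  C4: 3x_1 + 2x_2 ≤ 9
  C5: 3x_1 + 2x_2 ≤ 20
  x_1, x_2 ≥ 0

Evaluate the objective at each vertex of the feasible region:
  z(0, 0) = 0
  z(3, 0) = 27  ←
  z(0, 4.5) = -36
The maximum is at x_1 = 3, x_2 = 0.

x_1 = 3, x_2 = 0, z = 27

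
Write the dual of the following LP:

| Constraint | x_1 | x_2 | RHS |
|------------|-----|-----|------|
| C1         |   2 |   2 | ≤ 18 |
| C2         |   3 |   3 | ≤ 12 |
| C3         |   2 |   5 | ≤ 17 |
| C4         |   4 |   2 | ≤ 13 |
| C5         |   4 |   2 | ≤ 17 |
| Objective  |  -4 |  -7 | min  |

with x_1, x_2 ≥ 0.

Primal min cᵀx s.t. Ax ≤ b, x ≥ 0  →  Dual max −bᵀy s.t. Aᵀy ≥ −c, y ≥ 0.

Maximize: z = -18y1 - 12y2 - 17y3 - 13y4 - 17y5

Subject to:
  2y1 + 3y2 + 2y3 + 4y4 + 4y5 ≥ 4
  2y1 + 3y2 + 5y3 + 2y4 + 2y5 ≥ 7
  y1, y2, y3, y4, y5 ≥ 0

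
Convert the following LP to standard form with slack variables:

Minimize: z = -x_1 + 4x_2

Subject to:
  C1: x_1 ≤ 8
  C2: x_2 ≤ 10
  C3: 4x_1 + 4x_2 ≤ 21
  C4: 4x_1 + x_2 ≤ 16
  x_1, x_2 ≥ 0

min z = -x_1 + 4x_2

s.t.
  x_1 + s1 = 8
  x_2 + s2 = 10
  4x_1 + 4x_2 + s3 = 21
  4x_1 + x_2 + s4 = 16
  x_1, x_2, s1, s2, s3, s4 ≥ 0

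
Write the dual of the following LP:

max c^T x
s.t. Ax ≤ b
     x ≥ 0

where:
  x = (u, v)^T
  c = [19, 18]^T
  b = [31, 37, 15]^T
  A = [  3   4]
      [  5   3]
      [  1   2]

Primal max cᵀx s.t. Ax ≤ b, x ≥ 0  →  Dual min bᵀy s.t. Aᵀy ≥ c, y ≥ 0.

Minimize: z = 31y1 + 37y2 + 15y3

Subject to:
  3y1 + 5y2 + y3 ≥ 19
  4y1 + 3y2 + 2y3 ≥ 18
  y1, y2, y3 ≥ 0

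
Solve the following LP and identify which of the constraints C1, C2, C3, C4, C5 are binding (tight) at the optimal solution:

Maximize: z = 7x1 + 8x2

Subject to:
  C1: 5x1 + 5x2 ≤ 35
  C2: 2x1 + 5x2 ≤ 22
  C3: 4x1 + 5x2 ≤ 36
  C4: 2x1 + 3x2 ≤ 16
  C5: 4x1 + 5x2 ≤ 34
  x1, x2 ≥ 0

At x1 = 5, x2 = 2, compute slack b - a·x for each constraint:
  C1: 35 − 35 = 0  (binding)
  C2: 22 − 20 = 2  (slack)
  C3: 36 − 30 = 6  (slack)
  C4: 16 − 16 = 0  (binding)
  C5: 34 − 30 = 4  (slack)

Optimal: x1 = 5, x2 = 2
Binding: C1, C4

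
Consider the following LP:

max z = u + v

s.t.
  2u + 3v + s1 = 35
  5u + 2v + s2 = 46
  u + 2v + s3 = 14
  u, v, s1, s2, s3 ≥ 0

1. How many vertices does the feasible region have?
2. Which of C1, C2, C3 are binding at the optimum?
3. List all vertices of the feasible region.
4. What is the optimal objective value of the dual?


1. 4
2. C2, C3
3. (0, 0), (9.2, 0), (8, 3), (0, 7)
4. 11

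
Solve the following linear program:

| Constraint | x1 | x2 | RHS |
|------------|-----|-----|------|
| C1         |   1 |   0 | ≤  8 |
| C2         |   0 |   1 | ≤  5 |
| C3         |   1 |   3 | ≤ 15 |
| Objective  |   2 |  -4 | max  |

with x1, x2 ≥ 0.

Evaluate the objective at each vertex of the feasible region:
  z(0, 0) = 0
  z(8, 0) = 16  ←
  z(8, 2.333) = 6.667
  z(0, 5) = -20
The maximum is at x1 = 8, x2 = 0.

x1 = 8, x2 = 0, z = 16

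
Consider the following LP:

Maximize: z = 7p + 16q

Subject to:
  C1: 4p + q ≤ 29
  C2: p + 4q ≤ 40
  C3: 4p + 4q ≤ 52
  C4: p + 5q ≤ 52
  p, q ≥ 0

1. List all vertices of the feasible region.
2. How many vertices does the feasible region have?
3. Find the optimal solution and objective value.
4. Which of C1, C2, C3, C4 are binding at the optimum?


1. (0, 0), (7.25, 0), (5.333, 7.667), (4, 9), (0, 10)
2. 5
3. p = 4, q = 9, z = 172
4. C2, C3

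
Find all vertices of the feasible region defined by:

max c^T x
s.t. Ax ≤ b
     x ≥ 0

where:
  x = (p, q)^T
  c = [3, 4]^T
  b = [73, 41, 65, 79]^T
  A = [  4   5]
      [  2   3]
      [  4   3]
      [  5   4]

(0, 0), (15.8, 0), (11.44, 5.444), (7, 9), (0, 13.67)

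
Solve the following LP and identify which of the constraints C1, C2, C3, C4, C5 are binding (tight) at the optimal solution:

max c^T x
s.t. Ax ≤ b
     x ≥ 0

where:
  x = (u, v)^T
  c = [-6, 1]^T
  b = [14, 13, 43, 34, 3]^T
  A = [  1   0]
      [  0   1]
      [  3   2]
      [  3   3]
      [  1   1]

At u = 0, v = 3, compute slack b - a·x for each constraint:
  C1: 14 − 0 = 14  (slack)
  C2: 13 − 3 = 10  (slack)
  C3: 43 − 6 = 37  (slack)
  C4: 34 − 9 = 25  (slack)
  C5: 3 − 3 = 0  (binding)

Optimal: u = 0, v = 3
Binding: C5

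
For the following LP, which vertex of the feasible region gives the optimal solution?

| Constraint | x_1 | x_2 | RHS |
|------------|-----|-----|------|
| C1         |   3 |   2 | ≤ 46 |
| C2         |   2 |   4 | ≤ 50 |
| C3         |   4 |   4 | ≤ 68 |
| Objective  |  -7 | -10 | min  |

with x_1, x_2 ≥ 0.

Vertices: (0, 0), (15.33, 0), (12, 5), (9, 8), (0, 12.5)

Evaluate the objective at each vertex of the feasible region:
  z(0, 0) = 0
  z(15.33, 0) = -107.3
  z(12, 5) = -134
  z(9, 8) = -143  ←
  z(0, 12.5) = -125
The minimum is at x_1 = 9, x_2 = 8.

(9, 8)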